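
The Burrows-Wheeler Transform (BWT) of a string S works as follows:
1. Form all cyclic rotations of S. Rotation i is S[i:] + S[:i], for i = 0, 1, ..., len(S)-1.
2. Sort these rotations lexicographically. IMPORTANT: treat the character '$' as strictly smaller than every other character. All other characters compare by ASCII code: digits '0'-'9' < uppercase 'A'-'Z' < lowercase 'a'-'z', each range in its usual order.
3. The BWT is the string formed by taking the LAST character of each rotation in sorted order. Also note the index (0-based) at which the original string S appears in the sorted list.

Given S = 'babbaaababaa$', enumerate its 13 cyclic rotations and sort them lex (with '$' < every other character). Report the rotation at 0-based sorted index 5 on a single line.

All 13 rotations (rotation i = S[i:]+S[:i]):
  rot[0] = babbaaababaa$
  rot[1] = abbaaababaa$b
  rot[2] = bbaaababaa$ba
  rot[3] = baaababaa$bab
  rot[4] = aaababaa$babb
  rot[5] = aababaa$babba
  rot[6] = ababaa$babbaa
  rot[7] = babaa$babbaaa
  rot[8] = abaa$babbaaab
  rot[9] = baa$babbaaaba
  rot[10] = aa$babbaaabab
  rot[11] = a$babbaaababa
  rot[12] = $babbaaababaa
Sorted (with $ < everything):
  sorted[0] = $babbaaababaa
  sorted[1] = a$babbaaababa
  sorted[2] = aa$babbaaabab
  sorted[3] = aaababaa$babb
  sorted[4] = aababaa$babba
  sorted[5] = abaa$babbaaab
  sorted[6] = ababaa$babbaa
  sorted[7] = abbaaababaa$b
  sorted[8] = baa$babbaaaba
  sorted[9] = baaababaa$bab
  sorted[10] = babaa$babbaaa
  sorted[11] = babbaaababaa$
  sorted[12] = bbaaababaa$ba
sorted[5] = abaa$babbaaab

Answer: abaa$babbaaab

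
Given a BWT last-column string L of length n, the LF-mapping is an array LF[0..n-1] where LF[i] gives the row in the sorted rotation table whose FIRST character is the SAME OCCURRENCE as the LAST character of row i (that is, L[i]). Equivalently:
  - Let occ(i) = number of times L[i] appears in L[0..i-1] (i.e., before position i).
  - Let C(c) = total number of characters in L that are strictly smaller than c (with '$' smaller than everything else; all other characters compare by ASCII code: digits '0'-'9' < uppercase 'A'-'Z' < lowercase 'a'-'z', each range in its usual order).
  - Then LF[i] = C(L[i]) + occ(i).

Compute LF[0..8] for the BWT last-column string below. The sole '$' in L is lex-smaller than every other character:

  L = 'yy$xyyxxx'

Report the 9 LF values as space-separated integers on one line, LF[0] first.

Answer: 5 6 0 1 7 8 2 3 4

Derivation:
Char counts: '$':1, 'x':4, 'y':4
C (first-col start): C('$')=0, C('x')=1, C('y')=5
L[0]='y': occ=0, LF[0]=C('y')+0=5+0=5
L[1]='y': occ=1, LF[1]=C('y')+1=5+1=6
L[2]='$': occ=0, LF[2]=C('$')+0=0+0=0
L[3]='x': occ=0, LF[3]=C('x')+0=1+0=1
L[4]='y': occ=2, LF[4]=C('y')+2=5+2=7
L[5]='y': occ=3, LF[5]=C('y')+3=5+3=8
L[6]='x': occ=1, LF[6]=C('x')+1=1+1=2
L[7]='x': occ=2, LF[7]=C('x')+2=1+2=3
L[8]='x': occ=3, LF[8]=C('x')+3=1+3=4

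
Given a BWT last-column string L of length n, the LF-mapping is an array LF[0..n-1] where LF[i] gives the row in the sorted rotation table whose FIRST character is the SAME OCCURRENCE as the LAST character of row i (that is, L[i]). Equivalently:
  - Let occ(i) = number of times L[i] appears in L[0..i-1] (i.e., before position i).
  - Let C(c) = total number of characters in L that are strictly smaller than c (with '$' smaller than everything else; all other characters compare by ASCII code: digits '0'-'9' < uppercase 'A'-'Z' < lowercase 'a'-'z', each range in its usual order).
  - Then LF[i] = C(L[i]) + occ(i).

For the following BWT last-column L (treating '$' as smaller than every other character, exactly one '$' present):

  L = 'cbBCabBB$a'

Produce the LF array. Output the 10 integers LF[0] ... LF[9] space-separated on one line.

Answer: 9 7 1 4 5 8 2 3 0 6

Derivation:
Char counts: '$':1, 'B':3, 'C':1, 'a':2, 'b':2, 'c':1
C (first-col start): C('$')=0, C('B')=1, C('C')=4, C('a')=5, C('b')=7, C('c')=9
L[0]='c': occ=0, LF[0]=C('c')+0=9+0=9
L[1]='b': occ=0, LF[1]=C('b')+0=7+0=7
L[2]='B': occ=0, LF[2]=C('B')+0=1+0=1
L[3]='C': occ=0, LF[3]=C('C')+0=4+0=4
L[4]='a': occ=0, LF[4]=C('a')+0=5+0=5
L[5]='b': occ=1, LF[5]=C('b')+1=7+1=8
L[6]='B': occ=1, LF[6]=C('B')+1=1+1=2
L[7]='B': occ=2, LF[7]=C('B')+2=1+2=3
L[8]='$': occ=0, LF[8]=C('$')+0=0+0=0
L[9]='a': occ=1, LF[9]=C('a')+1=5+1=6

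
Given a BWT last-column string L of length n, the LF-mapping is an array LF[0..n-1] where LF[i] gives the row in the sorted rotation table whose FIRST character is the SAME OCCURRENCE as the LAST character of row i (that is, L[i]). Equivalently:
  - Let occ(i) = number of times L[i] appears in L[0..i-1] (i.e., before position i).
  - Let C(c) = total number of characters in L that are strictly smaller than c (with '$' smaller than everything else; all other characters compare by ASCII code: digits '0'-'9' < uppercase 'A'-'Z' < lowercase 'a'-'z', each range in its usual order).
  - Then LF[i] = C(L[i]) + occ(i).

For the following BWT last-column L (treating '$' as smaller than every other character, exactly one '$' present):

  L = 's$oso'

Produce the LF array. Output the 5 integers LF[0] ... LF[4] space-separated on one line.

Answer: 3 0 1 4 2

Derivation:
Char counts: '$':1, 'o':2, 's':2
C (first-col start): C('$')=0, C('o')=1, C('s')=3
L[0]='s': occ=0, LF[0]=C('s')+0=3+0=3
L[1]='$': occ=0, LF[1]=C('$')+0=0+0=0
L[2]='o': occ=0, LF[2]=C('o')+0=1+0=1
L[3]='s': occ=1, LF[3]=C('s')+1=3+1=4
L[4]='o': occ=1, LF[4]=C('o')+1=1+1=2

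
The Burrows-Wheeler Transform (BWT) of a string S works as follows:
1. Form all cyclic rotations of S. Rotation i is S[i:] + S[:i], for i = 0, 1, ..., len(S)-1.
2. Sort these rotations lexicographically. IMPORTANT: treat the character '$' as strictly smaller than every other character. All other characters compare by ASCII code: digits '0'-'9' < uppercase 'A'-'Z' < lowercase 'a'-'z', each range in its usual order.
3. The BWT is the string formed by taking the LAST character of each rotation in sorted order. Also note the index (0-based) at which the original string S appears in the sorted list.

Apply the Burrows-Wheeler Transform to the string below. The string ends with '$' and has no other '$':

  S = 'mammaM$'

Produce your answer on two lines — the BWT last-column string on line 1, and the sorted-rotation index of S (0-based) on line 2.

Answer: Mammm$a
5

Derivation:
All 7 rotations (rotation i = S[i:]+S[:i]):
  rot[0] = mammaM$
  rot[1] = ammaM$m
  rot[2] = mmaM$ma
  rot[3] = maM$mam
  rot[4] = aM$mamm
  rot[5] = M$mamma
  rot[6] = $mammaM
Sorted (with $ < everything):
  sorted[0] = $mammaM  (last char: 'M')
  sorted[1] = M$mamma  (last char: 'a')
  sorted[2] = aM$mamm  (last char: 'm')
  sorted[3] = ammaM$m  (last char: 'm')
  sorted[4] = maM$mam  (last char: 'm')
  sorted[5] = mammaM$  (last char: '$')
  sorted[6] = mmaM$ma  (last char: 'a')
Last column: Mammm$a
Original string S is at sorted index 5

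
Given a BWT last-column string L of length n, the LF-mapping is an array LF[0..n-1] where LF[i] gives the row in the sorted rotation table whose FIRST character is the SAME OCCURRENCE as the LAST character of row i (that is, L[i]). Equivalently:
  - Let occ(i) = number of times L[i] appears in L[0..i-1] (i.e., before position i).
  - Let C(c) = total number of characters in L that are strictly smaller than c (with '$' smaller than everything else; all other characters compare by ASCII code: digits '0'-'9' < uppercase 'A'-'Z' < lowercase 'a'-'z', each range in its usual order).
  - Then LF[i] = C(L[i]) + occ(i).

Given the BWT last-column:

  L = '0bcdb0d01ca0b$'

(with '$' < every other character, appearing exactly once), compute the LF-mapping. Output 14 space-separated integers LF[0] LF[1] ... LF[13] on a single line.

Char counts: '$':1, '0':4, '1':1, 'a':1, 'b':3, 'c':2, 'd':2
C (first-col start): C('$')=0, C('0')=1, C('1')=5, C('a')=6, C('b')=7, C('c')=10, C('d')=12
L[0]='0': occ=0, LF[0]=C('0')+0=1+0=1
L[1]='b': occ=0, LF[1]=C('b')+0=7+0=7
L[2]='c': occ=0, LF[2]=C('c')+0=10+0=10
L[3]='d': occ=0, LF[3]=C('d')+0=12+0=12
L[4]='b': occ=1, LF[4]=C('b')+1=7+1=8
L[5]='0': occ=1, LF[5]=C('0')+1=1+1=2
L[6]='d': occ=1, LF[6]=C('d')+1=12+1=13
L[7]='0': occ=2, LF[7]=C('0')+2=1+2=3
L[8]='1': occ=0, LF[8]=C('1')+0=5+0=5
L[9]='c': occ=1, LF[9]=C('c')+1=10+1=11
L[10]='a': occ=0, LF[10]=C('a')+0=6+0=6
L[11]='0': occ=3, LF[11]=C('0')+3=1+3=4
L[12]='b': occ=2, LF[12]=C('b')+2=7+2=9
L[13]='$': occ=0, LF[13]=C('$')+0=0+0=0

Answer: 1 7 10 12 8 2 13 3 5 11 6 4 9 0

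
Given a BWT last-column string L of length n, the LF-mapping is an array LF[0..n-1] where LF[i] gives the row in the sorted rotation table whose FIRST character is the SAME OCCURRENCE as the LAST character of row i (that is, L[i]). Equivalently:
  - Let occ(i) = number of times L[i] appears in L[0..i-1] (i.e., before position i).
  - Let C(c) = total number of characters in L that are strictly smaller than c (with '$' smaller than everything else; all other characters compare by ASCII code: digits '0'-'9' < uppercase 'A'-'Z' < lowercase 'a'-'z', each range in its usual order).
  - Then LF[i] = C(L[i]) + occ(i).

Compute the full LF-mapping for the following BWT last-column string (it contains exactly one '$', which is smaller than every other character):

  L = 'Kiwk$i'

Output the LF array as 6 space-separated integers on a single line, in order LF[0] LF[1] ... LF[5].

Answer: 1 2 5 4 0 3

Derivation:
Char counts: '$':1, 'K':1, 'i':2, 'k':1, 'w':1
C (first-col start): C('$')=0, C('K')=1, C('i')=2, C('k')=4, C('w')=5
L[0]='K': occ=0, LF[0]=C('K')+0=1+0=1
L[1]='i': occ=0, LF[1]=C('i')+0=2+0=2
L[2]='w': occ=0, LF[2]=C('w')+0=5+0=5
L[3]='k': occ=0, LF[3]=C('k')+0=4+0=4
L[4]='$': occ=0, LF[4]=C('$')+0=0+0=0
L[5]='i': occ=1, LF[5]=C('i')+1=2+1=3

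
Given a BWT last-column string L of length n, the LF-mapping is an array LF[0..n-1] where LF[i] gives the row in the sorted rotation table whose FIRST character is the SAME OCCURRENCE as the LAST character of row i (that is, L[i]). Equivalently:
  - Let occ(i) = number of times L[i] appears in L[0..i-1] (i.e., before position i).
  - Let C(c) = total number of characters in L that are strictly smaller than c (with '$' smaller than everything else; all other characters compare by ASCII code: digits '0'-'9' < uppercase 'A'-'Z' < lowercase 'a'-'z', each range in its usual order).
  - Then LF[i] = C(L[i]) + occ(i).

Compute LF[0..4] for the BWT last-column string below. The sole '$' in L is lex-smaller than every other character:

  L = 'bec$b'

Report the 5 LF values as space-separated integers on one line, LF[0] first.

Answer: 1 4 3 0 2

Derivation:
Char counts: '$':1, 'b':2, 'c':1, 'e':1
C (first-col start): C('$')=0, C('b')=1, C('c')=3, C('e')=4
L[0]='b': occ=0, LF[0]=C('b')+0=1+0=1
L[1]='e': occ=0, LF[1]=C('e')+0=4+0=4
L[2]='c': occ=0, LF[2]=C('c')+0=3+0=3
L[3]='$': occ=0, LF[3]=C('$')+0=0+0=0
L[4]='b': occ=1, LF[4]=C('b')+1=1+1=2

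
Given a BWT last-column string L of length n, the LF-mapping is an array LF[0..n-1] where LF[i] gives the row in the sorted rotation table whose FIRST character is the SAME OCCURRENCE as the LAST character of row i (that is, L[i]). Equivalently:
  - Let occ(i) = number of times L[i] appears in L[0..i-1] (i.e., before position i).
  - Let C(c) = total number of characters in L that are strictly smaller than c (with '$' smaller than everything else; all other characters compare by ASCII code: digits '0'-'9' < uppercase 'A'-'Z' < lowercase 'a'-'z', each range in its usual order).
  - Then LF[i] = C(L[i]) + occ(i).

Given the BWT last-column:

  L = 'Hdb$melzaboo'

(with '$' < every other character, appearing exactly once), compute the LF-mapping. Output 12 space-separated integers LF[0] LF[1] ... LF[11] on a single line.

Answer: 1 5 3 0 8 6 7 11 2 4 9 10

Derivation:
Char counts: '$':1, 'H':1, 'a':1, 'b':2, 'd':1, 'e':1, 'l':1, 'm':1, 'o':2, 'z':1
C (first-col start): C('$')=0, C('H')=1, C('a')=2, C('b')=3, C('d')=5, C('e')=6, C('l')=7, C('m')=8, C('o')=9, C('z')=11
L[0]='H': occ=0, LF[0]=C('H')+0=1+0=1
L[1]='d': occ=0, LF[1]=C('d')+0=5+0=5
L[2]='b': occ=0, LF[2]=C('b')+0=3+0=3
L[3]='$': occ=0, LF[3]=C('$')+0=0+0=0
L[4]='m': occ=0, LF[4]=C('m')+0=8+0=8
L[5]='e': occ=0, LF[5]=C('e')+0=6+0=6
L[6]='l': occ=0, LF[6]=C('l')+0=7+0=7
L[7]='z': occ=0, LF[7]=C('z')+0=11+0=11
L[8]='a': occ=0, LF[8]=C('a')+0=2+0=2
L[9]='b': occ=1, LF[9]=C('b')+1=3+1=4
L[10]='o': occ=0, LF[10]=C('o')+0=9+0=9
L[11]='o': occ=1, LF[11]=C('o')+1=9+1=10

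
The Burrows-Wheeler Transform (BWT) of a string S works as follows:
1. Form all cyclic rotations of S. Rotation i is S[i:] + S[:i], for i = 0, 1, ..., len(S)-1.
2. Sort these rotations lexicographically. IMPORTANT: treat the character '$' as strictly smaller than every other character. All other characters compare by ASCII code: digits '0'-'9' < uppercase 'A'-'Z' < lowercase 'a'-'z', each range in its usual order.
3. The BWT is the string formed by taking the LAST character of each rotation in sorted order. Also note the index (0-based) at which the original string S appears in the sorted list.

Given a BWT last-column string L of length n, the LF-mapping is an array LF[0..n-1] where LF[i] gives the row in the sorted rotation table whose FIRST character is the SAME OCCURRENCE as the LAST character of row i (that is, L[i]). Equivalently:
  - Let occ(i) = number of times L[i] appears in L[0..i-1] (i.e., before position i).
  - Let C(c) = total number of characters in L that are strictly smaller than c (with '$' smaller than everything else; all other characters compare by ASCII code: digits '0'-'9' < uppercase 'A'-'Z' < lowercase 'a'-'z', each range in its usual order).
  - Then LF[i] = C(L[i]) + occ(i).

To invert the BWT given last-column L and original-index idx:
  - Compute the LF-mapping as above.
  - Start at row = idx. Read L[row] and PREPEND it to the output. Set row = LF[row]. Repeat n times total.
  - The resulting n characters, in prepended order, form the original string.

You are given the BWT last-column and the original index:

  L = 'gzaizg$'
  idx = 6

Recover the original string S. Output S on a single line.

LF mapping: 2 5 1 4 6 3 0
Walk LF starting at row 6, prepending L[row]:
  step 1: row=6, L[6]='$', prepend. Next row=LF[6]=0
  step 2: row=0, L[0]='g', prepend. Next row=LF[0]=2
  step 3: row=2, L[2]='a', prepend. Next row=LF[2]=1
  step 4: row=1, L[1]='z', prepend. Next row=LF[1]=5
  step 5: row=5, L[5]='g', prepend. Next row=LF[5]=3
  step 6: row=3, L[3]='i', prepend. Next row=LF[3]=4
  step 7: row=4, L[4]='z', prepend. Next row=LF[4]=6
Reversed output: zigzag$

Answer: zigzag$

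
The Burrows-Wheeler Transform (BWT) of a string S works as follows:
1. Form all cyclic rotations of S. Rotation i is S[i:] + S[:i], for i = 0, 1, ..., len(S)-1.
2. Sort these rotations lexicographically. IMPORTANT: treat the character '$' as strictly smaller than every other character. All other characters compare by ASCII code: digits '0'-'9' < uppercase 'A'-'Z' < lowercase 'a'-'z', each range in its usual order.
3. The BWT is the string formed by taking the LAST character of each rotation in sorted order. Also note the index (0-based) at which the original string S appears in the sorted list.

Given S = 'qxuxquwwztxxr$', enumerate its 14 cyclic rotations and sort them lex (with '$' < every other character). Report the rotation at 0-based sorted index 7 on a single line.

All 14 rotations (rotation i = S[i:]+S[:i]):
  rot[0] = qxuxquwwztxxr$
  rot[1] = xuxquwwztxxr$q
  rot[2] = uxquwwztxxr$qx
  rot[3] = xquwwztxxr$qxu
  rot[4] = quwwztxxr$qxux
  rot[5] = uwwztxxr$qxuxq
  rot[6] = wwztxxr$qxuxqu
  rot[7] = wztxxr$qxuxquw
  rot[8] = ztxxr$qxuxquww
  rot[9] = txxr$qxuxquwwz
  rot[10] = xxr$qxuxquwwzt
  rot[11] = xr$qxuxquwwztx
  rot[12] = r$qxuxquwwztxx
  rot[13] = $qxuxquwwztxxr
Sorted (with $ < everything):
  sorted[0] = $qxuxquwwztxxr
  sorted[1] = quwwztxxr$qxux
  sorted[2] = qxuxquwwztxxr$
  sorted[3] = r$qxuxquwwztxx
  sorted[4] = txxr$qxuxquwwz
  sorted[5] = uwwztxxr$qxuxq
  sorted[6] = uxquwwztxxr$qx
  sorted[7] = wwztxxr$qxuxqu
  sorted[8] = wztxxr$qxuxquw
  sorted[9] = xquwwztxxr$qxu
  sorted[10] = xr$qxuxquwwztx
  sorted[11] = xuxquwwztxxr$q
  sorted[12] = xxr$qxuxquwwzt
  sorted[13] = ztxxr$qxuxquww
sorted[7] = wwztxxr$qxuxqu

Answer: wwztxxr$qxuxqu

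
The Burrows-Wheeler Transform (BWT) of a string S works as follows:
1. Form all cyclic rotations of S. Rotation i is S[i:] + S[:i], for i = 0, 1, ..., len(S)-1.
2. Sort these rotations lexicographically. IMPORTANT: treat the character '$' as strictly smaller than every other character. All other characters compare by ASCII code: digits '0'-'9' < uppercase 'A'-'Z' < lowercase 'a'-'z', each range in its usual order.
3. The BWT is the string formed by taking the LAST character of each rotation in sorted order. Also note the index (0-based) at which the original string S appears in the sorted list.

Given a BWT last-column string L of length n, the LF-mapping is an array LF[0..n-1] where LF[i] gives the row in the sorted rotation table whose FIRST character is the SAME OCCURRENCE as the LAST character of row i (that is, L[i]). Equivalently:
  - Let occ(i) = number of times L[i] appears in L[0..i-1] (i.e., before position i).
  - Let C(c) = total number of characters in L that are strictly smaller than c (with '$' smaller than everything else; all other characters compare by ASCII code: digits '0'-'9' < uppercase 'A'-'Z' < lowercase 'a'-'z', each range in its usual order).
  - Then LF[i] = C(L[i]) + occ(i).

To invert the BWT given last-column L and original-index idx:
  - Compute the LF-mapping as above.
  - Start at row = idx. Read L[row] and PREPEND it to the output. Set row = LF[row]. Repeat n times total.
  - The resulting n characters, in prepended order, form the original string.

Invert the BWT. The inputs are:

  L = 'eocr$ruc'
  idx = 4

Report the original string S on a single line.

Answer: occurre$

Derivation:
LF mapping: 3 4 1 5 0 6 7 2
Walk LF starting at row 4, prepending L[row]:
  step 1: row=4, L[4]='$', prepend. Next row=LF[4]=0
  step 2: row=0, L[0]='e', prepend. Next row=LF[0]=3
  step 3: row=3, L[3]='r', prepend. Next row=LF[3]=5
  step 4: row=5, L[5]='r', prepend. Next row=LF[5]=6
  step 5: row=6, L[6]='u', prepend. Next row=LF[6]=7
  step 6: row=7, L[7]='c', prepend. Next row=LF[7]=2
  step 7: row=2, L[2]='c', prepend. Next row=LF[2]=1
  step 8: row=1, L[1]='o', prepend. Next row=LF[1]=4
Reversed output: occurre$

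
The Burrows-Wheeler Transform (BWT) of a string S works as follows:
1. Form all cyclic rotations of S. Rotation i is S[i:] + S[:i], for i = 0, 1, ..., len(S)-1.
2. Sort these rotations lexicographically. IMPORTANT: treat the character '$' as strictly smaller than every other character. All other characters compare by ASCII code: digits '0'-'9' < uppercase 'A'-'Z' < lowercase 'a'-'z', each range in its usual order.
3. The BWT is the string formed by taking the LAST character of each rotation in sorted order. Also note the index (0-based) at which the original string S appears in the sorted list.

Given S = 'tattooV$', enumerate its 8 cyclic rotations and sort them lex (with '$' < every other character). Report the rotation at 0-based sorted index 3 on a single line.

Answer: oV$tatto

Derivation:
All 8 rotations (rotation i = S[i:]+S[:i]):
  rot[0] = tattooV$
  rot[1] = attooV$t
  rot[2] = ttooV$ta
  rot[3] = tooV$tat
  rot[4] = ooV$tatt
  rot[5] = oV$tatto
  rot[6] = V$tattoo
  rot[7] = $tattooV
Sorted (with $ < everything):
  sorted[0] = $tattooV
  sorted[1] = V$tattoo
  sorted[2] = attooV$t
  sorted[3] = oV$tatto
  sorted[4] = ooV$tatt
  sorted[5] = tattooV$
  sorted[6] = tooV$tat
  sorted[7] = ttooV$ta
sorted[3] = oV$tatto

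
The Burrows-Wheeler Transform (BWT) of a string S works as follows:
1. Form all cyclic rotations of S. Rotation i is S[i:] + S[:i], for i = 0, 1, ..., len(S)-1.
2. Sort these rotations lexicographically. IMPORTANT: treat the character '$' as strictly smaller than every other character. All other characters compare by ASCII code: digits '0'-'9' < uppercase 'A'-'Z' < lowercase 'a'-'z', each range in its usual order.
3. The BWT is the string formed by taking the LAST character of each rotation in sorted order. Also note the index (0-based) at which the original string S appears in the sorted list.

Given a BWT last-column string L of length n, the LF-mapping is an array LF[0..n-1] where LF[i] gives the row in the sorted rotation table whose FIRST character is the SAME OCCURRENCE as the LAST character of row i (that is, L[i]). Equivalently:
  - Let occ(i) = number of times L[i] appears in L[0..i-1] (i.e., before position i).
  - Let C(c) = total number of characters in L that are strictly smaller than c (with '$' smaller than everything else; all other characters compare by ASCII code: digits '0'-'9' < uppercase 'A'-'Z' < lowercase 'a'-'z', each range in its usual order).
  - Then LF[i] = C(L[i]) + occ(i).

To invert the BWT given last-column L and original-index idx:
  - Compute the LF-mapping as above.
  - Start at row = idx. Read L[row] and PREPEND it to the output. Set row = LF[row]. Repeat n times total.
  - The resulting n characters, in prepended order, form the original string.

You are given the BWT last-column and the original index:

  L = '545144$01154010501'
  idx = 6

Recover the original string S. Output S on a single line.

Answer: 11440540115504105$

Derivation:
LF mapping: 14 10 15 5 11 12 0 1 6 7 16 13 2 8 3 17 4 9
Walk LF starting at row 6, prepending L[row]:
  step 1: row=6, L[6]='$', prepend. Next row=LF[6]=0
  step 2: row=0, L[0]='5', prepend. Next row=LF[0]=14
  step 3: row=14, L[14]='0', prepend. Next row=LF[14]=3
  step 4: row=3, L[3]='1', prepend. Next row=LF[3]=5
  step 5: row=5, L[5]='4', prepend. Next row=LF[5]=12
  step 6: row=12, L[12]='0', prepend. Next row=LF[12]=2
  step 7: row=2, L[2]='5', prepend. Next row=LF[2]=15
  step 8: row=15, L[15]='5', prepend. Next row=LF[15]=17
  step 9: row=17, L[17]='1', prepend. Next row=LF[17]=9
  step 10: row=9, L[9]='1', prepend. Next row=LF[9]=7
  step 11: row=7, L[7]='0', prepend. Next row=LF[7]=1
  step 12: row=1, L[1]='4', prepend. Next row=LF[1]=10
  step 13: row=10, L[10]='5', prepend. Next row=LF[10]=16
  step 14: row=16, L[16]='0', prepend. Next row=LF[16]=4
  step 15: row=4, L[4]='4', prepend. Next row=LF[4]=11
  step 16: row=11, L[11]='4', prepend. Next row=LF[11]=13
  step 17: row=13, L[13]='1', prepend. Next row=LF[13]=8
  step 18: row=8, L[8]='1', prepend. Next row=LF[8]=6
Reversed output: 11440540115504105$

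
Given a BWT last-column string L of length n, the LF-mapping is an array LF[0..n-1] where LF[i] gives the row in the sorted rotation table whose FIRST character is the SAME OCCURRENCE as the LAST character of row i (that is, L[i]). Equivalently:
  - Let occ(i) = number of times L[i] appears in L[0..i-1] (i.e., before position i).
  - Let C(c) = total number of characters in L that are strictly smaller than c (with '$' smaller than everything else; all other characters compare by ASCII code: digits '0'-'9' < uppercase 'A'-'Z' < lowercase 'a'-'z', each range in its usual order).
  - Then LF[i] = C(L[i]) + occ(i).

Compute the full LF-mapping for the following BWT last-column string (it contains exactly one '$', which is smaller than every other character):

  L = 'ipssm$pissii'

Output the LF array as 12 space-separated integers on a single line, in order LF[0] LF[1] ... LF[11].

Answer: 1 6 8 9 5 0 7 2 10 11 3 4

Derivation:
Char counts: '$':1, 'i':4, 'm':1, 'p':2, 's':4
C (first-col start): C('$')=0, C('i')=1, C('m')=5, C('p')=6, C('s')=8
L[0]='i': occ=0, LF[0]=C('i')+0=1+0=1
L[1]='p': occ=0, LF[1]=C('p')+0=6+0=6
L[2]='s': occ=0, LF[2]=C('s')+0=8+0=8
L[3]='s': occ=1, LF[3]=C('s')+1=8+1=9
L[4]='m': occ=0, LF[4]=C('m')+0=5+0=5
L[5]='$': occ=0, LF[5]=C('$')+0=0+0=0
L[6]='p': occ=1, LF[6]=C('p')+1=6+1=7
L[7]='i': occ=1, LF[7]=C('i')+1=1+1=2
L[8]='s': occ=2, LF[8]=C('s')+2=8+2=10
L[9]='s': occ=3, LF[9]=C('s')+3=8+3=11
L[10]='i': occ=2, LF[10]=C('i')+2=1+2=3
L[11]='i': occ=3, LF[11]=C('i')+3=1+3=4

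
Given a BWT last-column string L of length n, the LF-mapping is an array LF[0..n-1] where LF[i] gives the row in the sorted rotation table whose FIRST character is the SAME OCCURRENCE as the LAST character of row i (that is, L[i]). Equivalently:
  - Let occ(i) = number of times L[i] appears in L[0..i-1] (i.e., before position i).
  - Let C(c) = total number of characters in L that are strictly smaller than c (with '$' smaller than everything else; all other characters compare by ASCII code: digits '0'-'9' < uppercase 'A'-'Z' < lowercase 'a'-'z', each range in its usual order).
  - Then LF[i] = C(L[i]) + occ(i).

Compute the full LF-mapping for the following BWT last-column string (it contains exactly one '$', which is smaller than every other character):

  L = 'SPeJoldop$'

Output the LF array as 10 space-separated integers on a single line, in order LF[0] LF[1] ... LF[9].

Char counts: '$':1, 'J':1, 'P':1, 'S':1, 'd':1, 'e':1, 'l':1, 'o':2, 'p':1
C (first-col start): C('$')=0, C('J')=1, C('P')=2, C('S')=3, C('d')=4, C('e')=5, C('l')=6, C('o')=7, C('p')=9
L[0]='S': occ=0, LF[0]=C('S')+0=3+0=3
L[1]='P': occ=0, LF[1]=C('P')+0=2+0=2
L[2]='e': occ=0, LF[2]=C('e')+0=5+0=5
L[3]='J': occ=0, LF[3]=C('J')+0=1+0=1
L[4]='o': occ=0, LF[4]=C('o')+0=7+0=7
L[5]='l': occ=0, LF[5]=C('l')+0=6+0=6
L[6]='d': occ=0, LF[6]=C('d')+0=4+0=4
L[7]='o': occ=1, LF[7]=C('o')+1=7+1=8
L[8]='p': occ=0, LF[8]=C('p')+0=9+0=9
L[9]='$': occ=0, LF[9]=C('$')+0=0+0=0

Answer: 3 2 5 1 7 6 4 8 9 0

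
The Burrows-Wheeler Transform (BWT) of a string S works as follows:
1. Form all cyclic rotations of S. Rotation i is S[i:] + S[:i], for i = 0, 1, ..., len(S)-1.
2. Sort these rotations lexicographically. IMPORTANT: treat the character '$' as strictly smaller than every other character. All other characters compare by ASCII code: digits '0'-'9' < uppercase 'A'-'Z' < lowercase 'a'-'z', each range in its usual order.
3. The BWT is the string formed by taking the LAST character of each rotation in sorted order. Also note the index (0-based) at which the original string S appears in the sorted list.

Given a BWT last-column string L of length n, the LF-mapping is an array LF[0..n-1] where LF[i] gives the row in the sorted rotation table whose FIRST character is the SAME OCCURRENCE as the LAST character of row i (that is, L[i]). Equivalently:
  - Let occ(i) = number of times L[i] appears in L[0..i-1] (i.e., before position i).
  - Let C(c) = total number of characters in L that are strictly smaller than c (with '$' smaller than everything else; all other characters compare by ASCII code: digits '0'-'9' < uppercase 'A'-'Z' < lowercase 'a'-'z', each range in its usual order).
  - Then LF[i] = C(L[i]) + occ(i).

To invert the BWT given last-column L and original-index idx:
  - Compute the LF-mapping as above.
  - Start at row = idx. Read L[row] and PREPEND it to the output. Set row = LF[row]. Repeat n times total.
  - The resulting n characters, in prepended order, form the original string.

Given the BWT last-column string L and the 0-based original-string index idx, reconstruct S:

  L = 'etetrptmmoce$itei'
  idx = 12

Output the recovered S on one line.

LF mapping: 2 13 3 14 12 11 15 8 9 10 1 4 0 6 16 5 7
Walk LF starting at row 12, prepending L[row]:
  step 1: row=12, L[12]='$', prepend. Next row=LF[12]=0
  step 2: row=0, L[0]='e', prepend. Next row=LF[0]=2
  step 3: row=2, L[2]='e', prepend. Next row=LF[2]=3
  step 4: row=3, L[3]='t', prepend. Next row=LF[3]=14
  step 5: row=14, L[14]='t', prepend. Next row=LF[14]=16
  step 6: row=16, L[16]='i', prepend. Next row=LF[16]=7
  step 7: row=7, L[7]='m', prepend. Next row=LF[7]=8
  step 8: row=8, L[8]='m', prepend. Next row=LF[8]=9
  step 9: row=9, L[9]='o', prepend. Next row=LF[9]=10
  step 10: row=10, L[10]='c', prepend. Next row=LF[10]=1
  step 11: row=1, L[1]='t', prepend. Next row=LF[1]=13
  step 12: row=13, L[13]='i', prepend. Next row=LF[13]=6
  step 13: row=6, L[6]='t', prepend. Next row=LF[6]=15
  step 14: row=15, L[15]='e', prepend. Next row=LF[15]=5
  step 15: row=5, L[5]='p', prepend. Next row=LF[5]=11
  step 16: row=11, L[11]='e', prepend. Next row=LF[11]=4
  step 17: row=4, L[4]='r', prepend. Next row=LF[4]=12
Reversed output: repetitcommittee$

Answer: repetitcommittee$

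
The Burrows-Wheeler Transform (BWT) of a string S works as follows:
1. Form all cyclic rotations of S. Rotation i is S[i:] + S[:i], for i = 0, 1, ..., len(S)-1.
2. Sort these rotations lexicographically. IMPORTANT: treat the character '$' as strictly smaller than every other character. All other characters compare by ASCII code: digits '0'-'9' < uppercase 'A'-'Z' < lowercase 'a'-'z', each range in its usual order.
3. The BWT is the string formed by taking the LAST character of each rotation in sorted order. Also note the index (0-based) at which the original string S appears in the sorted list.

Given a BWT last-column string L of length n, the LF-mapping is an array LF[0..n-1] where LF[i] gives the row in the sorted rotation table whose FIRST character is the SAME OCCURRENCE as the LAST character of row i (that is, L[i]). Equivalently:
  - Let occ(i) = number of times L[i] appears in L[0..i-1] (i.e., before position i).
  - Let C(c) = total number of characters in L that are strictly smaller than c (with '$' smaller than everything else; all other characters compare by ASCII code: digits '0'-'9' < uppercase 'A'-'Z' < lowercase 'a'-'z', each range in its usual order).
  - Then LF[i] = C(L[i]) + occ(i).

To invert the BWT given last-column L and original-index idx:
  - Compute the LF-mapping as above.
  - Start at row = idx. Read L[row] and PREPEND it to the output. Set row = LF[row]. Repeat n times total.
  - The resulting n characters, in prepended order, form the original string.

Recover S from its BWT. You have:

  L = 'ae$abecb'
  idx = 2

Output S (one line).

LF mapping: 1 6 0 2 3 7 5 4
Walk LF starting at row 2, prepending L[row]:
  step 1: row=2, L[2]='$', prepend. Next row=LF[2]=0
  step 2: row=0, L[0]='a', prepend. Next row=LF[0]=1
  step 3: row=1, L[1]='e', prepend. Next row=LF[1]=6
  step 4: row=6, L[6]='c', prepend. Next row=LF[6]=5
  step 5: row=5, L[5]='e', prepend. Next row=LF[5]=7
  step 6: row=7, L[7]='b', prepend. Next row=LF[7]=4
  step 7: row=4, L[4]='b', prepend. Next row=LF[4]=3
  step 8: row=3, L[3]='a', prepend. Next row=LF[3]=2
Reversed output: abbecea$

Answer: abbecea$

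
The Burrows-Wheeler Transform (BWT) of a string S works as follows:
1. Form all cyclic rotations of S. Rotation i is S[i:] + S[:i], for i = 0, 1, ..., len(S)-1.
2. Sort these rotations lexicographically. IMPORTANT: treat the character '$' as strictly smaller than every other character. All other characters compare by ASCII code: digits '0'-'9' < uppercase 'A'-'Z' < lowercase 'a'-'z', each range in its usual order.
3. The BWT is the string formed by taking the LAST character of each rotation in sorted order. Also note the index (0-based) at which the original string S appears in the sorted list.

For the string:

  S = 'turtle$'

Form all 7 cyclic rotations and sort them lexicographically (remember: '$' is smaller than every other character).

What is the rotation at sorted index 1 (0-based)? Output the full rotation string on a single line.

All 7 rotations (rotation i = S[i:]+S[:i]):
  rot[0] = turtle$
  rot[1] = urtle$t
  rot[2] = rtle$tu
  rot[3] = tle$tur
  rot[4] = le$turt
  rot[5] = e$turtl
  rot[6] = $turtle
Sorted (with $ < everything):
  sorted[0] = $turtle
  sorted[1] = e$turtl
  sorted[2] = le$turt
  sorted[3] = rtle$tu
  sorted[4] = tle$tur
  sorted[5] = turtle$
  sorted[6] = urtle$t
sorted[1] = e$turtl

Answer: e$turtl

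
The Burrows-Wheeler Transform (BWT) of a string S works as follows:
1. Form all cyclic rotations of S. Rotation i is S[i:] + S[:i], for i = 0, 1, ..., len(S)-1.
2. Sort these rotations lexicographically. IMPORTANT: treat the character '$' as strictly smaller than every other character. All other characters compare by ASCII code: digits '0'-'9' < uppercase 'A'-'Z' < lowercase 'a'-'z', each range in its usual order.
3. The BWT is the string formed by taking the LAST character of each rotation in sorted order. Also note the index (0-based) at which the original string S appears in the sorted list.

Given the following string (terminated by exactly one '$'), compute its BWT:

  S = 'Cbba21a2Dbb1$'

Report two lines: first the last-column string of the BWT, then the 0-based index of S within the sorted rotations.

Answer: 1b2aa$2b1bbDC
5

Derivation:
All 13 rotations (rotation i = S[i:]+S[:i]):
  rot[0] = Cbba21a2Dbb1$
  rot[1] = bba21a2Dbb1$C
  rot[2] = ba21a2Dbb1$Cb
  rot[3] = a21a2Dbb1$Cbb
  rot[4] = 21a2Dbb1$Cbba
  rot[5] = 1a2Dbb1$Cbba2
  rot[6] = a2Dbb1$Cbba21
  rot[7] = 2Dbb1$Cbba21a
  rot[8] = Dbb1$Cbba21a2
  rot[9] = bb1$Cbba21a2D
  rot[10] = b1$Cbba21a2Db
  rot[11] = 1$Cbba21a2Dbb
  rot[12] = $Cbba21a2Dbb1
Sorted (with $ < everything):
  sorted[0] = $Cbba21a2Dbb1  (last char: '1')
  sorted[1] = 1$Cbba21a2Dbb  (last char: 'b')
  sorted[2] = 1a2Dbb1$Cbba2  (last char: '2')
  sorted[3] = 21a2Dbb1$Cbba  (last char: 'a')
  sorted[4] = 2Dbb1$Cbba21a  (last char: 'a')
  sorted[5] = Cbba21a2Dbb1$  (last char: '$')
  sorted[6] = Dbb1$Cbba21a2  (last char: '2')
  sorted[7] = a21a2Dbb1$Cbb  (last char: 'b')
  sorted[8] = a2Dbb1$Cbba21  (last char: '1')
  sorted[9] = b1$Cbba21a2Db  (last char: 'b')
  sorted[10] = ba21a2Dbb1$Cb  (last char: 'b')
  sorted[11] = bb1$Cbba21a2D  (last char: 'D')
  sorted[12] = bba21a2Dbb1$C  (last char: 'C')
Last column: 1b2aa$2b1bbDC
Original string S is at sorted index 5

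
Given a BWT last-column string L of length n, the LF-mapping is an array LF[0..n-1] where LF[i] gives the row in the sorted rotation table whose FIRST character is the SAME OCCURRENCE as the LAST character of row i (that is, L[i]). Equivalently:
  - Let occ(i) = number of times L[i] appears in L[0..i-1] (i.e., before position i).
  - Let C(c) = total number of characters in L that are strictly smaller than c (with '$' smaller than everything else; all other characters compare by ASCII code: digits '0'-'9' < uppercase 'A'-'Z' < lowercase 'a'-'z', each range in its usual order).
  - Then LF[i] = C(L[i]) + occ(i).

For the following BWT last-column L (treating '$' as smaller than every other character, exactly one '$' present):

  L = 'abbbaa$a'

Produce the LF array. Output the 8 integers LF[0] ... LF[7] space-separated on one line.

Char counts: '$':1, 'a':4, 'b':3
C (first-col start): C('$')=0, C('a')=1, C('b')=5
L[0]='a': occ=0, LF[0]=C('a')+0=1+0=1
L[1]='b': occ=0, LF[1]=C('b')+0=5+0=5
L[2]='b': occ=1, LF[2]=C('b')+1=5+1=6
L[3]='b': occ=2, LF[3]=C('b')+2=5+2=7
L[4]='a': occ=1, LF[4]=C('a')+1=1+1=2
L[5]='a': occ=2, LF[5]=C('a')+2=1+2=3
L[6]='$': occ=0, LF[6]=C('$')+0=0+0=0
L[7]='a': occ=3, LF[7]=C('a')+3=1+3=4

Answer: 1 5 6 7 2 3 0 4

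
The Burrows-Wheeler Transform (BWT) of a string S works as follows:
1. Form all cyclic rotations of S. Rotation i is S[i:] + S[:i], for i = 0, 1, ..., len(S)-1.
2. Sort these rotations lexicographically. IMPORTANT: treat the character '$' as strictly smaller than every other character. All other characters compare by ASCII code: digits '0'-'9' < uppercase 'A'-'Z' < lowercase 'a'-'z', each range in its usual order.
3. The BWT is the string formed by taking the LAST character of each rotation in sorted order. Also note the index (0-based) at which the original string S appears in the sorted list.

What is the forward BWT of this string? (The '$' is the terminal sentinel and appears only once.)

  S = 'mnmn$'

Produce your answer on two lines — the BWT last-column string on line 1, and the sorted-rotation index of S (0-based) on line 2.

Answer: nn$mm
2

Derivation:
All 5 rotations (rotation i = S[i:]+S[:i]):
  rot[0] = mnmn$
  rot[1] = nmn$m
  rot[2] = mn$mn
  rot[3] = n$mnm
  rot[4] = $mnmn
Sorted (with $ < everything):
  sorted[0] = $mnmn  (last char: 'n')
  sorted[1] = mn$mn  (last char: 'n')
  sorted[2] = mnmn$  (last char: '$')
  sorted[3] = n$mnm  (last char: 'm')
  sorted[4] = nmn$m  (last char: 'm')
Last column: nn$mm
Original string S is at sorted index 2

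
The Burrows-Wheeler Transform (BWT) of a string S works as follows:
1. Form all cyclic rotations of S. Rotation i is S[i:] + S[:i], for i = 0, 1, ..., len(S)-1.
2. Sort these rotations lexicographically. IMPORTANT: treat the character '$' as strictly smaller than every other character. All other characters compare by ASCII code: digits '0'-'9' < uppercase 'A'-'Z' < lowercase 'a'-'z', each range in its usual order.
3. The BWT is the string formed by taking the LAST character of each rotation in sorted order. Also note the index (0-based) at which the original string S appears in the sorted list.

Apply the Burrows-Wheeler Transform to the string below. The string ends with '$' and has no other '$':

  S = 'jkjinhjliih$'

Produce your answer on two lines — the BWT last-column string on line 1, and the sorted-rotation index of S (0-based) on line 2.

Answer: hiniljk$hjji
7

Derivation:
All 12 rotations (rotation i = S[i:]+S[:i]):
  rot[0] = jkjinhjliih$
  rot[1] = kjinhjliih$j
  rot[2] = jinhjliih$jk
  rot[3] = inhjliih$jkj
  rot[4] = nhjliih$jkji
  rot[5] = hjliih$jkjin
  rot[6] = jliih$jkjinh
  rot[7] = liih$jkjinhj
  rot[8] = iih$jkjinhjl
  rot[9] = ih$jkjinhjli
  rot[10] = h$jkjinhjlii
  rot[11] = $jkjinhjliih
Sorted (with $ < everything):
  sorted[0] = $jkjinhjliih  (last char: 'h')
  sorted[1] = h$jkjinhjlii  (last char: 'i')
  sorted[2] = hjliih$jkjin  (last char: 'n')
  sorted[3] = ih$jkjinhjli  (last char: 'i')
  sorted[4] = iih$jkjinhjl  (last char: 'l')
  sorted[5] = inhjliih$jkj  (last char: 'j')
  sorted[6] = jinhjliih$jk  (last char: 'k')
  sorted[7] = jkjinhjliih$  (last char: '$')
  sorted[8] = jliih$jkjinh  (last char: 'h')
  sorted[9] = kjinhjliih$j  (last char: 'j')
  sorted[10] = liih$jkjinhj  (last char: 'j')
  sorted[11] = nhjliih$jkji  (last char: 'i')
Last column: hiniljk$hjji
Original string S is at sorted index 7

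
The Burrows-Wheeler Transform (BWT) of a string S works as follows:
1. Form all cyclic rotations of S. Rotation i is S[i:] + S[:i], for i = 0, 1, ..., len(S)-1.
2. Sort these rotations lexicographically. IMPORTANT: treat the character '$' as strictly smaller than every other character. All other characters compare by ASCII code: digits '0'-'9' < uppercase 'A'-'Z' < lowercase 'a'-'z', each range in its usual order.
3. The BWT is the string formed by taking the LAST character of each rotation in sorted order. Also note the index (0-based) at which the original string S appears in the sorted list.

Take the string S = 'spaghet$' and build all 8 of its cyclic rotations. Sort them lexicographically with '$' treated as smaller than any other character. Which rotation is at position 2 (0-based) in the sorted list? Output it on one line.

All 8 rotations (rotation i = S[i:]+S[:i]):
  rot[0] = spaghet$
  rot[1] = paghet$s
  rot[2] = aghet$sp
  rot[3] = ghet$spa
  rot[4] = het$spag
  rot[5] = et$spagh
  rot[6] = t$spaghe
  rot[7] = $spaghet
Sorted (with $ < everything):
  sorted[0] = $spaghet
  sorted[1] = aghet$sp
  sorted[2] = et$spagh
  sorted[3] = ghet$spa
  sorted[4] = het$spag
  sorted[5] = paghet$s
  sorted[6] = spaghet$
  sorted[7] = t$spaghe
sorted[2] = et$spagh

Answer: et$spagh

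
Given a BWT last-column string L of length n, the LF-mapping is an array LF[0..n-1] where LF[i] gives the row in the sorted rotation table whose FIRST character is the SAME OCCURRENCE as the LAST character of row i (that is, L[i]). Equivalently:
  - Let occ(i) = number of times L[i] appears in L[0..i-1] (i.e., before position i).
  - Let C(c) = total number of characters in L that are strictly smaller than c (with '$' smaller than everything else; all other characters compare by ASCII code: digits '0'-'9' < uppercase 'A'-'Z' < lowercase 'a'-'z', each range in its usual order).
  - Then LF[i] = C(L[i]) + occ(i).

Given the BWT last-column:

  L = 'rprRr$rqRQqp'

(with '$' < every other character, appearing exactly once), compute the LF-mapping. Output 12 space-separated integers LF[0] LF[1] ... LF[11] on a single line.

Char counts: '$':1, 'Q':1, 'R':2, 'p':2, 'q':2, 'r':4
C (first-col start): C('$')=0, C('Q')=1, C('R')=2, C('p')=4, C('q')=6, C('r')=8
L[0]='r': occ=0, LF[0]=C('r')+0=8+0=8
L[1]='p': occ=0, LF[1]=C('p')+0=4+0=4
L[2]='r': occ=1, LF[2]=C('r')+1=8+1=9
L[3]='R': occ=0, LF[3]=C('R')+0=2+0=2
L[4]='r': occ=2, LF[4]=C('r')+2=8+2=10
L[5]='$': occ=0, LF[5]=C('$')+0=0+0=0
L[6]='r': occ=3, LF[6]=C('r')+3=8+3=11
L[7]='q': occ=0, LF[7]=C('q')+0=6+0=6
L[8]='R': occ=1, LF[8]=C('R')+1=2+1=3
L[9]='Q': occ=0, LF[9]=C('Q')+0=1+0=1
L[10]='q': occ=1, LF[10]=C('q')+1=6+1=7
L[11]='p': occ=1, LF[11]=C('p')+1=4+1=5

Answer: 8 4 9 2 10 0 11 6 3 1 7 5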